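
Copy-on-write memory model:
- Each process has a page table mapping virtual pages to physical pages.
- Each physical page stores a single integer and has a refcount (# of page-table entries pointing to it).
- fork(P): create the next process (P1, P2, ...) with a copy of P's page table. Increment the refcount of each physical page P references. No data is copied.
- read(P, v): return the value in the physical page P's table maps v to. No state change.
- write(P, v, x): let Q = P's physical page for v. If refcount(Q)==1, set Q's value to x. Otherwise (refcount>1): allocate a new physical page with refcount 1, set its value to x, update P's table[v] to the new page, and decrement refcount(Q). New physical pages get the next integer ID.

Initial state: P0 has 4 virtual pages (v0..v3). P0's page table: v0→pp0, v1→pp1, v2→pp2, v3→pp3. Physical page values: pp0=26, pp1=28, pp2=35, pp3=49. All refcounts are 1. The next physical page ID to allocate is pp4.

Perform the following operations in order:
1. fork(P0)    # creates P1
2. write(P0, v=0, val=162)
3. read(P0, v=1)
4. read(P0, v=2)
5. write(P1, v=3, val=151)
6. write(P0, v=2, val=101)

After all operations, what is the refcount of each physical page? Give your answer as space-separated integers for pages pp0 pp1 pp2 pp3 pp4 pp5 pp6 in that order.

Op 1: fork(P0) -> P1. 4 ppages; refcounts: pp0:2 pp1:2 pp2:2 pp3:2
Op 2: write(P0, v0, 162). refcount(pp0)=2>1 -> COPY to pp4. 5 ppages; refcounts: pp0:1 pp1:2 pp2:2 pp3:2 pp4:1
Op 3: read(P0, v1) -> 28. No state change.
Op 4: read(P0, v2) -> 35. No state change.
Op 5: write(P1, v3, 151). refcount(pp3)=2>1 -> COPY to pp5. 6 ppages; refcounts: pp0:1 pp1:2 pp2:2 pp3:1 pp4:1 pp5:1
Op 6: write(P0, v2, 101). refcount(pp2)=2>1 -> COPY to pp6. 7 ppages; refcounts: pp0:1 pp1:2 pp2:1 pp3:1 pp4:1 pp5:1 pp6:1

Answer: 1 2 1 1 1 1 1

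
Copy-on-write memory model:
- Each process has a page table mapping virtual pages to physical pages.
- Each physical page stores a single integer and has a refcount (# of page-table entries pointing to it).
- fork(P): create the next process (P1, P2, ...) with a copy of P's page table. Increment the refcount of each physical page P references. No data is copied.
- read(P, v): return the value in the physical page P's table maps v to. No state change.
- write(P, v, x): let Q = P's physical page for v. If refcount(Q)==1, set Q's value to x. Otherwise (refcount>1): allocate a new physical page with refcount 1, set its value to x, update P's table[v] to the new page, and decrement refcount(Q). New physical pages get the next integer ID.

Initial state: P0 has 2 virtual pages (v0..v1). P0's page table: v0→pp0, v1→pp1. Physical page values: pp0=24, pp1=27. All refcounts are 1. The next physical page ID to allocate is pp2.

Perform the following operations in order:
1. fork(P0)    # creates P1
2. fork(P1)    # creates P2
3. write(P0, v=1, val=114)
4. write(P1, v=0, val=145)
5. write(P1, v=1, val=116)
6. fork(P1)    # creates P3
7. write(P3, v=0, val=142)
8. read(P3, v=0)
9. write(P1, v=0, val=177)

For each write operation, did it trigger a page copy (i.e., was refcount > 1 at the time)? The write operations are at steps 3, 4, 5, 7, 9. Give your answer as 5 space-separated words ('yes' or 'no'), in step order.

Op 1: fork(P0) -> P1. 2 ppages; refcounts: pp0:2 pp1:2
Op 2: fork(P1) -> P2. 2 ppages; refcounts: pp0:3 pp1:3
Op 3: write(P0, v1, 114). refcount(pp1)=3>1 -> COPY to pp2. 3 ppages; refcounts: pp0:3 pp1:2 pp2:1
Op 4: write(P1, v0, 145). refcount(pp0)=3>1 -> COPY to pp3. 4 ppages; refcounts: pp0:2 pp1:2 pp2:1 pp3:1
Op 5: write(P1, v1, 116). refcount(pp1)=2>1 -> COPY to pp4. 5 ppages; refcounts: pp0:2 pp1:1 pp2:1 pp3:1 pp4:1
Op 6: fork(P1) -> P3. 5 ppages; refcounts: pp0:2 pp1:1 pp2:1 pp3:2 pp4:2
Op 7: write(P3, v0, 142). refcount(pp3)=2>1 -> COPY to pp5. 6 ppages; refcounts: pp0:2 pp1:1 pp2:1 pp3:1 pp4:2 pp5:1
Op 8: read(P3, v0) -> 142. No state change.
Op 9: write(P1, v0, 177). refcount(pp3)=1 -> write in place. 6 ppages; refcounts: pp0:2 pp1:1 pp2:1 pp3:1 pp4:2 pp5:1

yes yes yes yes no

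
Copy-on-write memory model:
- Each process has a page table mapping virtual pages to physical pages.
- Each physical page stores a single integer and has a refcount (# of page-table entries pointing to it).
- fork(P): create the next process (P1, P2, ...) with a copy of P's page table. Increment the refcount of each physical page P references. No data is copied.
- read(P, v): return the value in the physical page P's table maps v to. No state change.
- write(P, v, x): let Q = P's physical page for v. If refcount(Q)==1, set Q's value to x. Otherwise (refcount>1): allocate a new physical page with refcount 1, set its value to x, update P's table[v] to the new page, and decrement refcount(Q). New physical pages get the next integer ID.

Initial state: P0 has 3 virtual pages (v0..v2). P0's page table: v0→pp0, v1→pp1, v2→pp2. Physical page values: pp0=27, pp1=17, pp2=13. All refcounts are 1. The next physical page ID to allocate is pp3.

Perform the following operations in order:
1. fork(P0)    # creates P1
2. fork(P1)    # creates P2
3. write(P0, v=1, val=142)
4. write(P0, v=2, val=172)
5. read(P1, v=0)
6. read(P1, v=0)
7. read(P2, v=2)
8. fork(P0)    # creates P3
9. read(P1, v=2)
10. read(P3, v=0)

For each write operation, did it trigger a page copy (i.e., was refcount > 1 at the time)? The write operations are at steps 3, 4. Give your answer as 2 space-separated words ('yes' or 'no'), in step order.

Op 1: fork(P0) -> P1. 3 ppages; refcounts: pp0:2 pp1:2 pp2:2
Op 2: fork(P1) -> P2. 3 ppages; refcounts: pp0:3 pp1:3 pp2:3
Op 3: write(P0, v1, 142). refcount(pp1)=3>1 -> COPY to pp3. 4 ppages; refcounts: pp0:3 pp1:2 pp2:3 pp3:1
Op 4: write(P0, v2, 172). refcount(pp2)=3>1 -> COPY to pp4. 5 ppages; refcounts: pp0:3 pp1:2 pp2:2 pp3:1 pp4:1
Op 5: read(P1, v0) -> 27. No state change.
Op 6: read(P1, v0) -> 27. No state change.
Op 7: read(P2, v2) -> 13. No state change.
Op 8: fork(P0) -> P3. 5 ppages; refcounts: pp0:4 pp1:2 pp2:2 pp3:2 pp4:2
Op 9: read(P1, v2) -> 13. No state change.
Op 10: read(P3, v0) -> 27. No state change.

yes yes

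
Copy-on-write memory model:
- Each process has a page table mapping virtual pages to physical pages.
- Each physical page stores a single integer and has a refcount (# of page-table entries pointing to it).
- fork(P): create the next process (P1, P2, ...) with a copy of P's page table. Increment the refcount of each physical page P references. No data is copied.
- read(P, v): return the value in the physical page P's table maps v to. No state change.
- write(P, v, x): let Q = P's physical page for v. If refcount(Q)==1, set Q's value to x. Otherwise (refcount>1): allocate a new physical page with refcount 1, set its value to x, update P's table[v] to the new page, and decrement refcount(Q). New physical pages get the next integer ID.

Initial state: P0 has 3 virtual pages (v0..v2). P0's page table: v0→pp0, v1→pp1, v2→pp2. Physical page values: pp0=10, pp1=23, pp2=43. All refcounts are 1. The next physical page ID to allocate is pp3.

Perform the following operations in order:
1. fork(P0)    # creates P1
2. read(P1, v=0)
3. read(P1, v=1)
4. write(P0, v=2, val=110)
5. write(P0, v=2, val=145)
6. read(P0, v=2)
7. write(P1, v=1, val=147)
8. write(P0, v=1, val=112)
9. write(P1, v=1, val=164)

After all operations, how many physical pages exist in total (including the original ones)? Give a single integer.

Op 1: fork(P0) -> P1. 3 ppages; refcounts: pp0:2 pp1:2 pp2:2
Op 2: read(P1, v0) -> 10. No state change.
Op 3: read(P1, v1) -> 23. No state change.
Op 4: write(P0, v2, 110). refcount(pp2)=2>1 -> COPY to pp3. 4 ppages; refcounts: pp0:2 pp1:2 pp2:1 pp3:1
Op 5: write(P0, v2, 145). refcount(pp3)=1 -> write in place. 4 ppages; refcounts: pp0:2 pp1:2 pp2:1 pp3:1
Op 6: read(P0, v2) -> 145. No state change.
Op 7: write(P1, v1, 147). refcount(pp1)=2>1 -> COPY to pp4. 5 ppages; refcounts: pp0:2 pp1:1 pp2:1 pp3:1 pp4:1
Op 8: write(P0, v1, 112). refcount(pp1)=1 -> write in place. 5 ppages; refcounts: pp0:2 pp1:1 pp2:1 pp3:1 pp4:1
Op 9: write(P1, v1, 164). refcount(pp4)=1 -> write in place. 5 ppages; refcounts: pp0:2 pp1:1 pp2:1 pp3:1 pp4:1

Answer: 5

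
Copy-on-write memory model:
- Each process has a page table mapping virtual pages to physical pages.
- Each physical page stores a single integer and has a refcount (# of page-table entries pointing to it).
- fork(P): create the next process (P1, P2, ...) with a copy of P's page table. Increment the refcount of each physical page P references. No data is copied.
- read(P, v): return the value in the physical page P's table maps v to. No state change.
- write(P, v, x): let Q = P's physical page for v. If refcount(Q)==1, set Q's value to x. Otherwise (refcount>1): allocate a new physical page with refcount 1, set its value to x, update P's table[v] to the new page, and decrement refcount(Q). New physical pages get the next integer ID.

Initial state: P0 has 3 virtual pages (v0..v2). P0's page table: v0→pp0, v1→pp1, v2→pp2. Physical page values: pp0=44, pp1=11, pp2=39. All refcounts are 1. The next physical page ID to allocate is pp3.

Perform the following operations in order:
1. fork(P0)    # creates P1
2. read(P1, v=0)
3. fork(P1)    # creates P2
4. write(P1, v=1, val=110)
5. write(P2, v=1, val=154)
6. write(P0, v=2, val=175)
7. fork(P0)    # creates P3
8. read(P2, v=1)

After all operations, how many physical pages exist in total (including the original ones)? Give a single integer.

Op 1: fork(P0) -> P1. 3 ppages; refcounts: pp0:2 pp1:2 pp2:2
Op 2: read(P1, v0) -> 44. No state change.
Op 3: fork(P1) -> P2. 3 ppages; refcounts: pp0:3 pp1:3 pp2:3
Op 4: write(P1, v1, 110). refcount(pp1)=3>1 -> COPY to pp3. 4 ppages; refcounts: pp0:3 pp1:2 pp2:3 pp3:1
Op 5: write(P2, v1, 154). refcount(pp1)=2>1 -> COPY to pp4. 5 ppages; refcounts: pp0:3 pp1:1 pp2:3 pp3:1 pp4:1
Op 6: write(P0, v2, 175). refcount(pp2)=3>1 -> COPY to pp5. 6 ppages; refcounts: pp0:3 pp1:1 pp2:2 pp3:1 pp4:1 pp5:1
Op 7: fork(P0) -> P3. 6 ppages; refcounts: pp0:4 pp1:2 pp2:2 pp3:1 pp4:1 pp5:2
Op 8: read(P2, v1) -> 154. No state change.

Answer: 6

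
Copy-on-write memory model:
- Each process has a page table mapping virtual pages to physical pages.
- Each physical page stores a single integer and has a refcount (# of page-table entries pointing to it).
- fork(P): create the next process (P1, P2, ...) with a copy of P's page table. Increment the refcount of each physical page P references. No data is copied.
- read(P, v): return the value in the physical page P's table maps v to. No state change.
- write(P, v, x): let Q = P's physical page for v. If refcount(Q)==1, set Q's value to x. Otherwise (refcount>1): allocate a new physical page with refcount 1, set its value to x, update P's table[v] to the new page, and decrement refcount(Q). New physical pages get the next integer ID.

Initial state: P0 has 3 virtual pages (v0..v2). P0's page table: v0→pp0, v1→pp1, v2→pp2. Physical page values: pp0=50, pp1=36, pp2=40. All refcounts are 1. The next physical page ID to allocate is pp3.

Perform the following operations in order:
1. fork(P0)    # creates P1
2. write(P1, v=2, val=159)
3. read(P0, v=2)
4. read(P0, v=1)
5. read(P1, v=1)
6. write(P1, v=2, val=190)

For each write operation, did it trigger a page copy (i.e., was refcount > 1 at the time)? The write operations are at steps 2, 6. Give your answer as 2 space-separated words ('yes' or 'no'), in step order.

Op 1: fork(P0) -> P1. 3 ppages; refcounts: pp0:2 pp1:2 pp2:2
Op 2: write(P1, v2, 159). refcount(pp2)=2>1 -> COPY to pp3. 4 ppages; refcounts: pp0:2 pp1:2 pp2:1 pp3:1
Op 3: read(P0, v2) -> 40. No state change.
Op 4: read(P0, v1) -> 36. No state change.
Op 5: read(P1, v1) -> 36. No state change.
Op 6: write(P1, v2, 190). refcount(pp3)=1 -> write in place. 4 ppages; refcounts: pp0:2 pp1:2 pp2:1 pp3:1

yes no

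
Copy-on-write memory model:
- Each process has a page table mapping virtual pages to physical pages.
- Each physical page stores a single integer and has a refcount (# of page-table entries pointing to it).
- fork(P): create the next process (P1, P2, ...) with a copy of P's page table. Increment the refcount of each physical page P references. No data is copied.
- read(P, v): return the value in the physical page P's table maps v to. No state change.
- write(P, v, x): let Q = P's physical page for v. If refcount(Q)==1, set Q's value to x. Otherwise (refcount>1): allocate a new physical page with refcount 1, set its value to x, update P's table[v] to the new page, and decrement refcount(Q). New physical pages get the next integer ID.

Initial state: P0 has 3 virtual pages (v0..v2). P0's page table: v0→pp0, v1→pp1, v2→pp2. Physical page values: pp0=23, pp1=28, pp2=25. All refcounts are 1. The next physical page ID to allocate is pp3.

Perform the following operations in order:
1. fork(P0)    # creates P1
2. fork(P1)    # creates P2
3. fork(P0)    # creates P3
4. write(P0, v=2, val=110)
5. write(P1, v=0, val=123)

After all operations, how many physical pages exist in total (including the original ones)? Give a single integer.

Op 1: fork(P0) -> P1. 3 ppages; refcounts: pp0:2 pp1:2 pp2:2
Op 2: fork(P1) -> P2. 3 ppages; refcounts: pp0:3 pp1:3 pp2:3
Op 3: fork(P0) -> P3. 3 ppages; refcounts: pp0:4 pp1:4 pp2:4
Op 4: write(P0, v2, 110). refcount(pp2)=4>1 -> COPY to pp3. 4 ppages; refcounts: pp0:4 pp1:4 pp2:3 pp3:1
Op 5: write(P1, v0, 123). refcount(pp0)=4>1 -> COPY to pp4. 5 ppages; refcounts: pp0:3 pp1:4 pp2:3 pp3:1 pp4:1

Answer: 5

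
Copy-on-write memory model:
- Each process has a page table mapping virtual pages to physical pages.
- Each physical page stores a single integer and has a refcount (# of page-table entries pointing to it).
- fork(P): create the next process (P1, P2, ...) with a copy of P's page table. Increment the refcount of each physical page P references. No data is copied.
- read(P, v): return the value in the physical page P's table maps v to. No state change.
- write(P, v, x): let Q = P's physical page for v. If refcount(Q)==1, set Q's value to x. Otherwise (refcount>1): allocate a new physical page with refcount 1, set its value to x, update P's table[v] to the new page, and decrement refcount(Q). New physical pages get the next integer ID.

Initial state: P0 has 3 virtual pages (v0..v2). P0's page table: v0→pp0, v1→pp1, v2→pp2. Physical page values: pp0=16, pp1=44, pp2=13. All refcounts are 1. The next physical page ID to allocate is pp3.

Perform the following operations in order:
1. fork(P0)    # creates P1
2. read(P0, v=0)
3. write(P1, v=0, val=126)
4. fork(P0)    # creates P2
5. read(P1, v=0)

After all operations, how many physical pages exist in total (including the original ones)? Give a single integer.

Answer: 4

Derivation:
Op 1: fork(P0) -> P1. 3 ppages; refcounts: pp0:2 pp1:2 pp2:2
Op 2: read(P0, v0) -> 16. No state change.
Op 3: write(P1, v0, 126). refcount(pp0)=2>1 -> COPY to pp3. 4 ppages; refcounts: pp0:1 pp1:2 pp2:2 pp3:1
Op 4: fork(P0) -> P2. 4 ppages; refcounts: pp0:2 pp1:3 pp2:3 pp3:1
Op 5: read(P1, v0) -> 126. No state change.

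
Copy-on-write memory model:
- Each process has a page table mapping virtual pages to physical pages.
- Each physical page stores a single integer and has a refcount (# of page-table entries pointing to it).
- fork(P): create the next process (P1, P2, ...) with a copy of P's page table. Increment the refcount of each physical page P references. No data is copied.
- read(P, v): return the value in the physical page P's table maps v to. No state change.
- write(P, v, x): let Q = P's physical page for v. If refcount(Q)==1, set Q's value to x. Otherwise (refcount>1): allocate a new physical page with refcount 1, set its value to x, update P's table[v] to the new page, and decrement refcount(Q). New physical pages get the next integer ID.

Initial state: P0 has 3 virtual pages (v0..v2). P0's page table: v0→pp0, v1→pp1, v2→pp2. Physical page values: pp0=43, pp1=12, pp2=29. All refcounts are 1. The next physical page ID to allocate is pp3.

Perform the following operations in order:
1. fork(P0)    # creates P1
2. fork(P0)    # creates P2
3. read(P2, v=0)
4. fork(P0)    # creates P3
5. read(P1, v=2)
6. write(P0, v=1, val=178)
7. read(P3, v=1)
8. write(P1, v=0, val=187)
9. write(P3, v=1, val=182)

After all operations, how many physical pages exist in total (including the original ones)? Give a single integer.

Op 1: fork(P0) -> P1. 3 ppages; refcounts: pp0:2 pp1:2 pp2:2
Op 2: fork(P0) -> P2. 3 ppages; refcounts: pp0:3 pp1:3 pp2:3
Op 3: read(P2, v0) -> 43. No state change.
Op 4: fork(P0) -> P3. 3 ppages; refcounts: pp0:4 pp1:4 pp2:4
Op 5: read(P1, v2) -> 29. No state change.
Op 6: write(P0, v1, 178). refcount(pp1)=4>1 -> COPY to pp3. 4 ppages; refcounts: pp0:4 pp1:3 pp2:4 pp3:1
Op 7: read(P3, v1) -> 12. No state change.
Op 8: write(P1, v0, 187). refcount(pp0)=4>1 -> COPY to pp4. 5 ppages; refcounts: pp0:3 pp1:3 pp2:4 pp3:1 pp4:1
Op 9: write(P3, v1, 182). refcount(pp1)=3>1 -> COPY to pp5. 6 ppages; refcounts: pp0:3 pp1:2 pp2:4 pp3:1 pp4:1 pp5:1

Answer: 6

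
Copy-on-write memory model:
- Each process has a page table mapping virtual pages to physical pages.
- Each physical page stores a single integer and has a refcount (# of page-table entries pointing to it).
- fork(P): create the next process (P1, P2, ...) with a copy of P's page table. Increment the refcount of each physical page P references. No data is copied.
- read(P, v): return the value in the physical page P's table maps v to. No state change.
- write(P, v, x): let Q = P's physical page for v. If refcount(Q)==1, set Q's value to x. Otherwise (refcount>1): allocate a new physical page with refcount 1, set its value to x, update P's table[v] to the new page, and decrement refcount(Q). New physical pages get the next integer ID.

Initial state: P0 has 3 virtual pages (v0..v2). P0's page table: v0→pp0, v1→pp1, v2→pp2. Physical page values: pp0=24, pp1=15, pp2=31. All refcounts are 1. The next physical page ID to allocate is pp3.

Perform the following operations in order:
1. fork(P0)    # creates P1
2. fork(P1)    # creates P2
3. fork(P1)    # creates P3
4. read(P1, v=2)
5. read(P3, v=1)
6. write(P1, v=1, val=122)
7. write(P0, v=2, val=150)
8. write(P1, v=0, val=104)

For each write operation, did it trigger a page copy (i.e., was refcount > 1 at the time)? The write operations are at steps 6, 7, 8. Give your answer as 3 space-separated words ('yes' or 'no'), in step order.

Op 1: fork(P0) -> P1. 3 ppages; refcounts: pp0:2 pp1:2 pp2:2
Op 2: fork(P1) -> P2. 3 ppages; refcounts: pp0:3 pp1:3 pp2:3
Op 3: fork(P1) -> P3. 3 ppages; refcounts: pp0:4 pp1:4 pp2:4
Op 4: read(P1, v2) -> 31. No state change.
Op 5: read(P3, v1) -> 15. No state change.
Op 6: write(P1, v1, 122). refcount(pp1)=4>1 -> COPY to pp3. 4 ppages; refcounts: pp0:4 pp1:3 pp2:4 pp3:1
Op 7: write(P0, v2, 150). refcount(pp2)=4>1 -> COPY to pp4. 5 ppages; refcounts: pp0:4 pp1:3 pp2:3 pp3:1 pp4:1
Op 8: write(P1, v0, 104). refcount(pp0)=4>1 -> COPY to pp5. 6 ppages; refcounts: pp0:3 pp1:3 pp2:3 pp3:1 pp4:1 pp5:1

yes yes yes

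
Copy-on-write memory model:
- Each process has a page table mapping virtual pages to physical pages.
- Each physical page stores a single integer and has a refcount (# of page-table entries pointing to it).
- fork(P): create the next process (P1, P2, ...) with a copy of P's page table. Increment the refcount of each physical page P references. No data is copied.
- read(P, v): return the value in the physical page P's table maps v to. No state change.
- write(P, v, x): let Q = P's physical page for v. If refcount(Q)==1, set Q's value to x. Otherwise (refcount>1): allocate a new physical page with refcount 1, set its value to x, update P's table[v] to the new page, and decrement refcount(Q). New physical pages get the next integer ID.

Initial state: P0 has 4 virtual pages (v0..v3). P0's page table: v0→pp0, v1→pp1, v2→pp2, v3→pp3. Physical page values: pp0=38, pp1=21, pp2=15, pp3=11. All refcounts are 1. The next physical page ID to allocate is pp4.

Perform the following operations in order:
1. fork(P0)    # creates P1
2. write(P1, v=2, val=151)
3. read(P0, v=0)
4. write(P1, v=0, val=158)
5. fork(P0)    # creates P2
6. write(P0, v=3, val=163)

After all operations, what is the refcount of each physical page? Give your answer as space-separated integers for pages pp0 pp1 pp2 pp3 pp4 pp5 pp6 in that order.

Answer: 2 3 2 2 1 1 1

Derivation:
Op 1: fork(P0) -> P1. 4 ppages; refcounts: pp0:2 pp1:2 pp2:2 pp3:2
Op 2: write(P1, v2, 151). refcount(pp2)=2>1 -> COPY to pp4. 5 ppages; refcounts: pp0:2 pp1:2 pp2:1 pp3:2 pp4:1
Op 3: read(P0, v0) -> 38. No state change.
Op 4: write(P1, v0, 158). refcount(pp0)=2>1 -> COPY to pp5. 6 ppages; refcounts: pp0:1 pp1:2 pp2:1 pp3:2 pp4:1 pp5:1
Op 5: fork(P0) -> P2. 6 ppages; refcounts: pp0:2 pp1:3 pp2:2 pp3:3 pp4:1 pp5:1
Op 6: write(P0, v3, 163). refcount(pp3)=3>1 -> COPY to pp6. 7 ppages; refcounts: pp0:2 pp1:3 pp2:2 pp3:2 pp4:1 pp5:1 pp6:1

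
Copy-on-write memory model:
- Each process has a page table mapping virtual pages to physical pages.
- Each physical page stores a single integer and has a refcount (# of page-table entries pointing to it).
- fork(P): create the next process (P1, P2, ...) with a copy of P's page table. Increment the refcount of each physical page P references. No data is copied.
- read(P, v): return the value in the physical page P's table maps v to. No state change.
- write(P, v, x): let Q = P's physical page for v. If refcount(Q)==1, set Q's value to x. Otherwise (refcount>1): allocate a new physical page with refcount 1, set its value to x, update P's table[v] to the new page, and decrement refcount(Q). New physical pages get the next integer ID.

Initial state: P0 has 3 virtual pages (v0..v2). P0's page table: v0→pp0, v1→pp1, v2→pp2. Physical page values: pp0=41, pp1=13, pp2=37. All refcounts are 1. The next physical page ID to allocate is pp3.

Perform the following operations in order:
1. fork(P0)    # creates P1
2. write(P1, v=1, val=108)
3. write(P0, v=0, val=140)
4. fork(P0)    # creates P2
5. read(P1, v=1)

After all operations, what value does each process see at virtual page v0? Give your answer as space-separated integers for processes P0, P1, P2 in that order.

Op 1: fork(P0) -> P1. 3 ppages; refcounts: pp0:2 pp1:2 pp2:2
Op 2: write(P1, v1, 108). refcount(pp1)=2>1 -> COPY to pp3. 4 ppages; refcounts: pp0:2 pp1:1 pp2:2 pp3:1
Op 3: write(P0, v0, 140). refcount(pp0)=2>1 -> COPY to pp4. 5 ppages; refcounts: pp0:1 pp1:1 pp2:2 pp3:1 pp4:1
Op 4: fork(P0) -> P2. 5 ppages; refcounts: pp0:1 pp1:2 pp2:3 pp3:1 pp4:2
Op 5: read(P1, v1) -> 108. No state change.
P0: v0 -> pp4 = 140
P1: v0 -> pp0 = 41
P2: v0 -> pp4 = 140

Answer: 140 41 140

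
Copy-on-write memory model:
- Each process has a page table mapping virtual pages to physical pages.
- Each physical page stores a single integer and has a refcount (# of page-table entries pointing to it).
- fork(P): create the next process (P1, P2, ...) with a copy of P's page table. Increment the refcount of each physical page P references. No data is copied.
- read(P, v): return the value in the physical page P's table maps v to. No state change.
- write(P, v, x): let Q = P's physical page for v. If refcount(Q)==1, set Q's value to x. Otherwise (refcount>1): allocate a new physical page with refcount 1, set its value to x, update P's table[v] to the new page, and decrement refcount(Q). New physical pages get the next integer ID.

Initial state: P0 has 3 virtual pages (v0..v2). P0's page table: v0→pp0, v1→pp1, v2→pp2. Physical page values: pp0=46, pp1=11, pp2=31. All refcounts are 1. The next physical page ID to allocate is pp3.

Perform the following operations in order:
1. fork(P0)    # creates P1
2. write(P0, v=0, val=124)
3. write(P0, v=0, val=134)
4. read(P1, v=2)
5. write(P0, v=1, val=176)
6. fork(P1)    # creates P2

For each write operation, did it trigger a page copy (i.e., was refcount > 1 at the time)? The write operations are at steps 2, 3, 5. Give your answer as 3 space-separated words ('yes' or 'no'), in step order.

Op 1: fork(P0) -> P1. 3 ppages; refcounts: pp0:2 pp1:2 pp2:2
Op 2: write(P0, v0, 124). refcount(pp0)=2>1 -> COPY to pp3. 4 ppages; refcounts: pp0:1 pp1:2 pp2:2 pp3:1
Op 3: write(P0, v0, 134). refcount(pp3)=1 -> write in place. 4 ppages; refcounts: pp0:1 pp1:2 pp2:2 pp3:1
Op 4: read(P1, v2) -> 31. No state change.
Op 5: write(P0, v1, 176). refcount(pp1)=2>1 -> COPY to pp4. 5 ppages; refcounts: pp0:1 pp1:1 pp2:2 pp3:1 pp4:1
Op 6: fork(P1) -> P2. 5 ppages; refcounts: pp0:2 pp1:2 pp2:3 pp3:1 pp4:1

yes no yes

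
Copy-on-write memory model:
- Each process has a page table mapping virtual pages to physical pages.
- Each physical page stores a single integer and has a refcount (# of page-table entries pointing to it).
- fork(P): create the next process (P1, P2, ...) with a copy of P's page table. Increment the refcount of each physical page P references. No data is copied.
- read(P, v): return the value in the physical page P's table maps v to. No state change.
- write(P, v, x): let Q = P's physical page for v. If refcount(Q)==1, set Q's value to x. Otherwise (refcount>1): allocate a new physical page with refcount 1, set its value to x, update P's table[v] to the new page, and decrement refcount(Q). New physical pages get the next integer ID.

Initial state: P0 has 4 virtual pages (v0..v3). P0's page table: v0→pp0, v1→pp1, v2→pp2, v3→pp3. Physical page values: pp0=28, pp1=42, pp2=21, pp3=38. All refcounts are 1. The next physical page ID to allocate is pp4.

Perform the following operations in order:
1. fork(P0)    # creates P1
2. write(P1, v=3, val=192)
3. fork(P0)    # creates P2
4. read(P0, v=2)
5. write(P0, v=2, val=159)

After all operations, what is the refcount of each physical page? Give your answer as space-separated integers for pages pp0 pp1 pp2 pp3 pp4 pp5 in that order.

Answer: 3 3 2 2 1 1

Derivation:
Op 1: fork(P0) -> P1. 4 ppages; refcounts: pp0:2 pp1:2 pp2:2 pp3:2
Op 2: write(P1, v3, 192). refcount(pp3)=2>1 -> COPY to pp4. 5 ppages; refcounts: pp0:2 pp1:2 pp2:2 pp3:1 pp4:1
Op 3: fork(P0) -> P2. 5 ppages; refcounts: pp0:3 pp1:3 pp2:3 pp3:2 pp4:1
Op 4: read(P0, v2) -> 21. No state change.
Op 5: write(P0, v2, 159). refcount(pp2)=3>1 -> COPY to pp5. 6 ppages; refcounts: pp0:3 pp1:3 pp2:2 pp3:2 pp4:1 pp5:1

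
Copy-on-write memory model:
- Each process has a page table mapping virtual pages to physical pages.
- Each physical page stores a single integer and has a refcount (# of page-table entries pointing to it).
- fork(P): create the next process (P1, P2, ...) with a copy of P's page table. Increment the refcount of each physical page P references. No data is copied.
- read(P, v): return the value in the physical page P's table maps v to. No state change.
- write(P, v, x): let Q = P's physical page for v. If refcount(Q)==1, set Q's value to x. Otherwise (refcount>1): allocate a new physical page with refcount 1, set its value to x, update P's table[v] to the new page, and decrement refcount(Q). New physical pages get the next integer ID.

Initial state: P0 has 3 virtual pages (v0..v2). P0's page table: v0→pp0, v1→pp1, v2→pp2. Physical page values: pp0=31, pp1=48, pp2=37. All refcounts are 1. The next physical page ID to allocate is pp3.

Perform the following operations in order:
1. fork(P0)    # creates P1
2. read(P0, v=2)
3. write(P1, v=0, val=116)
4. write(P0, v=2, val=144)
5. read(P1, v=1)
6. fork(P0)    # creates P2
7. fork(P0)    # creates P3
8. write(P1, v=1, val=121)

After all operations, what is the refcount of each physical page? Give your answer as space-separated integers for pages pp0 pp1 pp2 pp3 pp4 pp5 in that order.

Answer: 3 3 1 1 3 1

Derivation:
Op 1: fork(P0) -> P1. 3 ppages; refcounts: pp0:2 pp1:2 pp2:2
Op 2: read(P0, v2) -> 37. No state change.
Op 3: write(P1, v0, 116). refcount(pp0)=2>1 -> COPY to pp3. 4 ppages; refcounts: pp0:1 pp1:2 pp2:2 pp3:1
Op 4: write(P0, v2, 144). refcount(pp2)=2>1 -> COPY to pp4. 5 ppages; refcounts: pp0:1 pp1:2 pp2:1 pp3:1 pp4:1
Op 5: read(P1, v1) -> 48. No state change.
Op 6: fork(P0) -> P2. 5 ppages; refcounts: pp0:2 pp1:3 pp2:1 pp3:1 pp4:2
Op 7: fork(P0) -> P3. 5 ppages; refcounts: pp0:3 pp1:4 pp2:1 pp3:1 pp4:3
Op 8: write(P1, v1, 121). refcount(pp1)=4>1 -> COPY to pp5. 6 ppages; refcounts: pp0:3 pp1:3 pp2:1 pp3:1 pp4:3 pp5:1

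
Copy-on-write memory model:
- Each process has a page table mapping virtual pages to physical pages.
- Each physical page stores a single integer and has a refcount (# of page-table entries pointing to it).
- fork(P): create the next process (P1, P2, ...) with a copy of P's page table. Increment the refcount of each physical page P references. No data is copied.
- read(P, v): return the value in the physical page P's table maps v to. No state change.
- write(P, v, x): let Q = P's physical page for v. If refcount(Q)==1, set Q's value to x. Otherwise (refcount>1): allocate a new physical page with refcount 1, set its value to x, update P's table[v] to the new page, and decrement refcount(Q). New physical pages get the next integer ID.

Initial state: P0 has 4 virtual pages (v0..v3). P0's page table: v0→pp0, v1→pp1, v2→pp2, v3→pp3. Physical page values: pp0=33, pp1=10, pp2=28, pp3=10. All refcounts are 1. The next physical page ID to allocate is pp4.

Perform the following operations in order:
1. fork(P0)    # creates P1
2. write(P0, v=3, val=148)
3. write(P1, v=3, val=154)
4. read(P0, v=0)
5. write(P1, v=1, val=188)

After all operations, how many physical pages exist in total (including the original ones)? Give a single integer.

Answer: 6

Derivation:
Op 1: fork(P0) -> P1. 4 ppages; refcounts: pp0:2 pp1:2 pp2:2 pp3:2
Op 2: write(P0, v3, 148). refcount(pp3)=2>1 -> COPY to pp4. 5 ppages; refcounts: pp0:2 pp1:2 pp2:2 pp3:1 pp4:1
Op 3: write(P1, v3, 154). refcount(pp3)=1 -> write in place. 5 ppages; refcounts: pp0:2 pp1:2 pp2:2 pp3:1 pp4:1
Op 4: read(P0, v0) -> 33. No state change.
Op 5: write(P1, v1, 188). refcount(pp1)=2>1 -> COPY to pp5. 6 ppages; refcounts: pp0:2 pp1:1 pp2:2 pp3:1 pp4:1 pp5:1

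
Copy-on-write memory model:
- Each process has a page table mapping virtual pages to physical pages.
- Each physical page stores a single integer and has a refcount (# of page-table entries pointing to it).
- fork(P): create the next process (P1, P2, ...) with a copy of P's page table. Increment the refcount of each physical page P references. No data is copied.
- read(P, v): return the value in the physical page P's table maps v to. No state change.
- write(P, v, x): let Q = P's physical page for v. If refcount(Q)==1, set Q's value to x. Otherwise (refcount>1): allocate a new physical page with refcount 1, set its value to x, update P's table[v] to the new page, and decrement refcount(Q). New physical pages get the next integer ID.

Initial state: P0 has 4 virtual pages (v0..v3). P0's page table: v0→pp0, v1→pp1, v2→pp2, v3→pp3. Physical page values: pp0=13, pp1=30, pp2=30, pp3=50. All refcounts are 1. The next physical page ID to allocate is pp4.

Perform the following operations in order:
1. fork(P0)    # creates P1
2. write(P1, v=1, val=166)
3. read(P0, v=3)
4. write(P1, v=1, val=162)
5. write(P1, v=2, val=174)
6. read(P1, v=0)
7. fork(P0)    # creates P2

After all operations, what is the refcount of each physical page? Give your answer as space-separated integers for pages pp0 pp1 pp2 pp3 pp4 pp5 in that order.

Answer: 3 2 2 3 1 1

Derivation:
Op 1: fork(P0) -> P1. 4 ppages; refcounts: pp0:2 pp1:2 pp2:2 pp3:2
Op 2: write(P1, v1, 166). refcount(pp1)=2>1 -> COPY to pp4. 5 ppages; refcounts: pp0:2 pp1:1 pp2:2 pp3:2 pp4:1
Op 3: read(P0, v3) -> 50. No state change.
Op 4: write(P1, v1, 162). refcount(pp4)=1 -> write in place. 5 ppages; refcounts: pp0:2 pp1:1 pp2:2 pp3:2 pp4:1
Op 5: write(P1, v2, 174). refcount(pp2)=2>1 -> COPY to pp5. 6 ppages; refcounts: pp0:2 pp1:1 pp2:1 pp3:2 pp4:1 pp5:1
Op 6: read(P1, v0) -> 13. No state change.
Op 7: fork(P0) -> P2. 6 ppages; refcounts: pp0:3 pp1:2 pp2:2 pp3:3 pp4:1 pp5:1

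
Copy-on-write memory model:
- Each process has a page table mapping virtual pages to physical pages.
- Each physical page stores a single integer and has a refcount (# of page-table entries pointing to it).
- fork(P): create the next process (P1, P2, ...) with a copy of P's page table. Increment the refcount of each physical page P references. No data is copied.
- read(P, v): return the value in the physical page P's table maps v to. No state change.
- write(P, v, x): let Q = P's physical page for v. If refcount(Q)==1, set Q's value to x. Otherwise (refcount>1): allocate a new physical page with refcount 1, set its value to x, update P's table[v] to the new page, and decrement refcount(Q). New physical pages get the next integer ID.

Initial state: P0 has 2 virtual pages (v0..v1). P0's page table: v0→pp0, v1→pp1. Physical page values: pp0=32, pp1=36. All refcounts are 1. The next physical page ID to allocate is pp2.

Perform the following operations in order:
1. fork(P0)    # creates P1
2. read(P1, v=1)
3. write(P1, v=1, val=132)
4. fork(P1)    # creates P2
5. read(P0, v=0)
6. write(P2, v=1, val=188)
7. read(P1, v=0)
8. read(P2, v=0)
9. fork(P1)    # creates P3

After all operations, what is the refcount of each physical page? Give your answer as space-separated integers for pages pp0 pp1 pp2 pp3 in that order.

Op 1: fork(P0) -> P1. 2 ppages; refcounts: pp0:2 pp1:2
Op 2: read(P1, v1) -> 36. No state change.
Op 3: write(P1, v1, 132). refcount(pp1)=2>1 -> COPY to pp2. 3 ppages; refcounts: pp0:2 pp1:1 pp2:1
Op 4: fork(P1) -> P2. 3 ppages; refcounts: pp0:3 pp1:1 pp2:2
Op 5: read(P0, v0) -> 32. No state change.
Op 6: write(P2, v1, 188). refcount(pp2)=2>1 -> COPY to pp3. 4 ppages; refcounts: pp0:3 pp1:1 pp2:1 pp3:1
Op 7: read(P1, v0) -> 32. No state change.
Op 8: read(P2, v0) -> 32. No state change.
Op 9: fork(P1) -> P3. 4 ppages; refcounts: pp0:4 pp1:1 pp2:2 pp3:1

Answer: 4 1 2 1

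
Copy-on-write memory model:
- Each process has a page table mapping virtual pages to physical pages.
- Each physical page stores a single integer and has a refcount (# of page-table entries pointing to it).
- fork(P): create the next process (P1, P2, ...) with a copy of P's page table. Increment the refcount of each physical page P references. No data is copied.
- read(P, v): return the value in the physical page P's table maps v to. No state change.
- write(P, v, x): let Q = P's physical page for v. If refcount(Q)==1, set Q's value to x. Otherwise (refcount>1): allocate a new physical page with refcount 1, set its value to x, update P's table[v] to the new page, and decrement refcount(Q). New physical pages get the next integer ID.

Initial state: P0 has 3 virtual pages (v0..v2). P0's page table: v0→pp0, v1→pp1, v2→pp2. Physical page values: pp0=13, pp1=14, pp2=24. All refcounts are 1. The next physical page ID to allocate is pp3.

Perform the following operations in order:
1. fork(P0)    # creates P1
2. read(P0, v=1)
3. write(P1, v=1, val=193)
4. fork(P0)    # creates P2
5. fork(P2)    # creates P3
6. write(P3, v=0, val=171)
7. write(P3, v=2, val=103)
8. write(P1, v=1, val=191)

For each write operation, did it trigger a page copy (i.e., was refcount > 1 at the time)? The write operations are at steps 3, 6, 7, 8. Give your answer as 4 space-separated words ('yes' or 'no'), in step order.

Op 1: fork(P0) -> P1. 3 ppages; refcounts: pp0:2 pp1:2 pp2:2
Op 2: read(P0, v1) -> 14. No state change.
Op 3: write(P1, v1, 193). refcount(pp1)=2>1 -> COPY to pp3. 4 ppages; refcounts: pp0:2 pp1:1 pp2:2 pp3:1
Op 4: fork(P0) -> P2. 4 ppages; refcounts: pp0:3 pp1:2 pp2:3 pp3:1
Op 5: fork(P2) -> P3. 4 ppages; refcounts: pp0:4 pp1:3 pp2:4 pp3:1
Op 6: write(P3, v0, 171). refcount(pp0)=4>1 -> COPY to pp4. 5 ppages; refcounts: pp0:3 pp1:3 pp2:4 pp3:1 pp4:1
Op 7: write(P3, v2, 103). refcount(pp2)=4>1 -> COPY to pp5. 6 ppages; refcounts: pp0:3 pp1:3 pp2:3 pp3:1 pp4:1 pp5:1
Op 8: write(P1, v1, 191). refcount(pp3)=1 -> write in place. 6 ppages; refcounts: pp0:3 pp1:3 pp2:3 pp3:1 pp4:1 pp5:1

yes yes yes no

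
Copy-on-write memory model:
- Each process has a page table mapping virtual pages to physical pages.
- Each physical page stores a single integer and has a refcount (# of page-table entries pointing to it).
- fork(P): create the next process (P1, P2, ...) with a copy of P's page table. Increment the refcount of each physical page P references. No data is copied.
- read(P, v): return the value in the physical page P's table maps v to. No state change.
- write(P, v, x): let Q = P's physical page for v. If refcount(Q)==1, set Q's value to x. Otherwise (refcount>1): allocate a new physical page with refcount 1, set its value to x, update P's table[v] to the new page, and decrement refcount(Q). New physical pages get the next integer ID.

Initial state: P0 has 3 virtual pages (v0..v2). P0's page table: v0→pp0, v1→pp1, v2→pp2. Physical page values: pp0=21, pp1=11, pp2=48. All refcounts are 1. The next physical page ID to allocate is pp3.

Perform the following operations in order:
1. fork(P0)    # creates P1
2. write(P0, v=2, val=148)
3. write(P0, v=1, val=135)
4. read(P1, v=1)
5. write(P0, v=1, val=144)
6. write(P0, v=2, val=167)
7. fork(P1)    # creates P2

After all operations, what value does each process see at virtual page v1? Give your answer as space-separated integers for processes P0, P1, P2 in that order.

Op 1: fork(P0) -> P1. 3 ppages; refcounts: pp0:2 pp1:2 pp2:2
Op 2: write(P0, v2, 148). refcount(pp2)=2>1 -> COPY to pp3. 4 ppages; refcounts: pp0:2 pp1:2 pp2:1 pp3:1
Op 3: write(P0, v1, 135). refcount(pp1)=2>1 -> COPY to pp4. 5 ppages; refcounts: pp0:2 pp1:1 pp2:1 pp3:1 pp4:1
Op 4: read(P1, v1) -> 11. No state change.
Op 5: write(P0, v1, 144). refcount(pp4)=1 -> write in place. 5 ppages; refcounts: pp0:2 pp1:1 pp2:1 pp3:1 pp4:1
Op 6: write(P0, v2, 167). refcount(pp3)=1 -> write in place. 5 ppages; refcounts: pp0:2 pp1:1 pp2:1 pp3:1 pp4:1
Op 7: fork(P1) -> P2. 5 ppages; refcounts: pp0:3 pp1:2 pp2:2 pp3:1 pp4:1
P0: v1 -> pp4 = 144
P1: v1 -> pp1 = 11
P2: v1 -> pp1 = 11

Answer: 144 11 11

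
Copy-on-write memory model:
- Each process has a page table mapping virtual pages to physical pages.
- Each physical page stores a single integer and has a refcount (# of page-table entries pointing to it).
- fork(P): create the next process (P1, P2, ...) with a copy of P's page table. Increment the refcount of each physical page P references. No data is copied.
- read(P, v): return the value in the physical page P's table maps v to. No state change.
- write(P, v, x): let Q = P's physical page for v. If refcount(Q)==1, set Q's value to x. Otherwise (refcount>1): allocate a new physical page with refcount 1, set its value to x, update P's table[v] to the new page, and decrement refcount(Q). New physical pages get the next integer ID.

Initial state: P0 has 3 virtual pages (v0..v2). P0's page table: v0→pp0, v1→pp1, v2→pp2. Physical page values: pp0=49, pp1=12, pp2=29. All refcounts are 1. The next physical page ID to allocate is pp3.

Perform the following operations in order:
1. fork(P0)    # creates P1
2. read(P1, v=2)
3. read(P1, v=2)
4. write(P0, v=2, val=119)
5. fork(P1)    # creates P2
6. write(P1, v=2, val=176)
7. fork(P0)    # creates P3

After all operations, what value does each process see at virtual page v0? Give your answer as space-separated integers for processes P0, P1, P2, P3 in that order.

Answer: 49 49 49 49

Derivation:
Op 1: fork(P0) -> P1. 3 ppages; refcounts: pp0:2 pp1:2 pp2:2
Op 2: read(P1, v2) -> 29. No state change.
Op 3: read(P1, v2) -> 29. No state change.
Op 4: write(P0, v2, 119). refcount(pp2)=2>1 -> COPY to pp3. 4 ppages; refcounts: pp0:2 pp1:2 pp2:1 pp3:1
Op 5: fork(P1) -> P2. 4 ppages; refcounts: pp0:3 pp1:3 pp2:2 pp3:1
Op 6: write(P1, v2, 176). refcount(pp2)=2>1 -> COPY to pp4. 5 ppages; refcounts: pp0:3 pp1:3 pp2:1 pp3:1 pp4:1
Op 7: fork(P0) -> P3. 5 ppages; refcounts: pp0:4 pp1:4 pp2:1 pp3:2 pp4:1
P0: v0 -> pp0 = 49
P1: v0 -> pp0 = 49
P2: v0 -> pp0 = 49
P3: v0 -> pp0 = 49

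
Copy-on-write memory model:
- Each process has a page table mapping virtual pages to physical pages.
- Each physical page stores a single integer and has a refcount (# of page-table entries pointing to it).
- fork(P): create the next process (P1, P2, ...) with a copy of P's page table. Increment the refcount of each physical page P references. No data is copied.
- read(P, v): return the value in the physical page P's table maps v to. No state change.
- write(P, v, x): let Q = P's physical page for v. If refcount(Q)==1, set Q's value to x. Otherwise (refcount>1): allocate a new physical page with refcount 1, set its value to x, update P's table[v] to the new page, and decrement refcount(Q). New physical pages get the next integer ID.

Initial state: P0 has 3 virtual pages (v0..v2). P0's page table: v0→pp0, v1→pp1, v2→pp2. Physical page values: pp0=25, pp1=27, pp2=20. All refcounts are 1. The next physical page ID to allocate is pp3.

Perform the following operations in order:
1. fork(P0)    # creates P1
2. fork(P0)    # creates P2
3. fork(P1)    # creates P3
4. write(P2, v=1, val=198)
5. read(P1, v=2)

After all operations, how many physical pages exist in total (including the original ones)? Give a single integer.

Op 1: fork(P0) -> P1. 3 ppages; refcounts: pp0:2 pp1:2 pp2:2
Op 2: fork(P0) -> P2. 3 ppages; refcounts: pp0:3 pp1:3 pp2:3
Op 3: fork(P1) -> P3. 3 ppages; refcounts: pp0:4 pp1:4 pp2:4
Op 4: write(P2, v1, 198). refcount(pp1)=4>1 -> COPY to pp3. 4 ppages; refcounts: pp0:4 pp1:3 pp2:4 pp3:1
Op 5: read(P1, v2) -> 20. No state change.

Answer: 4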